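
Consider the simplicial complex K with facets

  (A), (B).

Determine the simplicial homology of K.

H_0 ≅ Z^2.

Take the total order A < B on the vertex set. Then K (dimension 0) consists of the simplices:

  0-simplices (2): A, B

so the chain groups are C_0 ≅ Z^2.

From H_k ≅ ker(∂_k) / im(∂_{k+1}) we obtain:

  H_0: rank C_0 − rank ∂_1 = 2 − 0 = 2, and there is no ∂_1, so H_0 = Z^2.

(K is a triangulation of a set of 2 points.)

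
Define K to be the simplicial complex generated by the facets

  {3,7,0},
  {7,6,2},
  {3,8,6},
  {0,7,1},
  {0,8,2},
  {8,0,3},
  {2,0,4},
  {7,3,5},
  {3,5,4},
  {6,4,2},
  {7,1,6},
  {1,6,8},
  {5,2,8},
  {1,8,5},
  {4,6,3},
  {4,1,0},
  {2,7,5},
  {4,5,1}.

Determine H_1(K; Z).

H_1 = Z^2.

K has 9 vertices, 27 edges, 18 triangles.
rank ∂_1 = 8, rank ∂_2 = 17 ⇒ b_1 = 27 − 8 − 17 = 2; all invariant factors of ∂_2 are 1 so no torsion. So H_1 = Z^2.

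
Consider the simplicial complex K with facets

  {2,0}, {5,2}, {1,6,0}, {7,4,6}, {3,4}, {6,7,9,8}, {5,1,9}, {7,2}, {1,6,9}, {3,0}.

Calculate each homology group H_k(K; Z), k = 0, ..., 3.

H_0 = Z,  H_1 = Z^3,  H_2 = 0,  H_3 = 0.

We work with the vertex ordering 0 < 1 < 2 < 3 < 4 < 5 < 6 < 7 < 8 < 9. The simplices of K, each written with vertices in increasing order, are:

  0-simplices (10): [0], [1], [2], [3], [4], [5], [6], [7], [8], [9]
  1-simplices (19): [0,1], [0,2], [0,3], [0,6], [1,5], [1,6], [1,9], [2,5], [2,7], [3,4], [4,6], [4,7], [5,9], [6,7], [6,8], [6,9], [7,8], [7,9], [8,9]
  2-simplices (8): [0,1,6], [1,5,9], [1,6,9], [4,6,7], [6,7,8], [6,7,9], [6,8,9], [7,8,9]
  3-simplices (1): [6,7,8,9]

giving chain groups C_0 ≅ Z^10, C_1 ≅ Z^19, C_2 ≅ Z^8, C_3 ≅ Z^1.

The boundary map ∂_1: C_1 → C_0 maps an edge to its endpoints' difference, ∂[p,q] = q − p. For instance
  ∂[8,9] = [9] − [8].
As a 10×19 matrix over Z this has rank 9, with invariant factors (1,1,1,1,1,1,1,1,1).

Boundary ∂_2: C_2 → C_1 acts by ∂[p,q,r] = [q,r] − [p,r] + [p,q]. For instance
  ∂[0,1,6] = [1,6] − [0,6] + [0,1],
  ∂[1,5,9] = [5,9] − [1,9] + [1,5].
As a 19×8 matrix over Z this has rank 7, with invariant factors (1,1,1,1,1,1,1).

Boundary ∂_3: C_3 → C_2 sends each 3-simplex σ to the alternating sum Σ_i (−1)^i (σ with its i-th vertex removed). For instance
  ∂[6,7,8,9] = [7,8,9] − [6,8,9] + [6,7,9] − [6,7,8].
As a 8×1 matrix over Z this has rank 1, with invariant factors (1).

Computing H_k = (kernel of ∂_k) / (image of ∂_{k+1}):

  H_0: rank C_0 − rank ∂_1 = 10 − 9 = 1, and the invariant factors of ∂_1 are all 1, so H_0 ≅ Z.
  H_1: rank ker ∂_1 − rank ∂_2 = (19 − 9) − 7 = 3, and the invariant factors of ∂_2 are all 1, so H_1 ≅ Z^3.
  H_2: rank ker ∂_2 − rank ∂_3 = (8 − 7) − 1 = 0, and the invariant factors of ∂_3 are all 1, so H_2 ≅ 0.
  H_3: rank ker ∂_3 − rank ∂_4 = (1 − 1) − 0 = 0, and there is no ∂_4, so H_3 ≅ 0.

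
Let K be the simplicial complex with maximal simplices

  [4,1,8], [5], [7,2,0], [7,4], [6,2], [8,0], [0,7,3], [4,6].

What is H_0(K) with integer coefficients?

We work with the vertex ordering 0 < 1 < 2 < 3 < 4 < 5 < 6 < 7 < 8. The simplices of K, each written with vertices in increasing order, are:

  0-simplices (9): [0], [1], [2], [3], [4], [5], [6], [7], [8]
  1-simplices (12): [0,2], [0,3], [0,7], [0,8], [1,4], [1,8], [2,6], [2,7], [3,7], [4,6], [4,7], [4,8]
  2-simplices (3): [0,2,7], [0,3,7], [1,4,8]

giving chain groups C_0 ≅ Z^9, C_1 ≅ Z^12, C_2 ≅ Z^3.

Boundary ∂_1: C_1 → C_0 maps an edge to its endpoints' difference, ∂[p,q] = q − p.
This gives a 9×12 integer matrix of rank 7; reducing to Smith normal form yields diagonal entries (1,1,1,1,1,1,1).

Boundary ∂_2: C_2 → C_1 acts by ∂[p,q,r] = [q,r] − [p,r] + [p,q]. For instance
  ∂[1,4,8] = [4,8] − [1,8] + [1,4],
  ∂[0,3,7] = [3,7] − [0,7] + [0,3].
This gives a 12×3 integer matrix of rank 3; reducing to Smith normal form yields diagonal entries (1,1,1).

Reading off H_k = ker ∂_k / im ∂_{k+1}:

  H_0: rank C_0 − rank ∂_1 = 9 − 7 = 2, and the invariant factors of ∂_1 are all 1, so H_0 = Z^2.

H_0 = Z^2.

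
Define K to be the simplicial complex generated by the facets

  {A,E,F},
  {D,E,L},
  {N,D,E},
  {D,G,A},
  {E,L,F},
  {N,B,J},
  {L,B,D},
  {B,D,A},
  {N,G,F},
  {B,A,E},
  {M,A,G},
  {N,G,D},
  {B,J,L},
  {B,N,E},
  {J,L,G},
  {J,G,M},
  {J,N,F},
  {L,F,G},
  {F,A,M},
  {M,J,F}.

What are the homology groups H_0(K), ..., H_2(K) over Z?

Take the total order A < B < D < E < F < G < J < L < M < N on the vertex set. Then K (dimension 2) consists of the simplices:

  0-simplices (10): A, B, D, E, F, G, J, L, M, N
  1-simplices (30): AB, AD, AE, AF, AG, AM, BD, BE, BJ, BL, BN, DE, DG, DL, DN, EF, EL, EN, FG, FJ, FL, FM, FN, GJ, GL, GM, GN, JL, JM, JN
  2-simplices (20): ABD, ABE, ADG, AEF, AFM, AGM, BDL, BEN, BJL, BJN, DEL, DEN, DGN, EFL, FGL, FGN, FJM, FJN, GJL, GJM

so the chain groups are C_0 ≅ Z^10, C_1 ≅ Z^30, C_2 ≅ Z^20.

Boundary ∂_1: C_1 → C_0 is given by ∂[p,q] = [q] − [p]. For instance
  ∂GN = N − G.
The resulting 10×30 matrix has rank 9, and its Smith normal form has invariant factors (1,1,1,1,1,1,1,1,1).

The boundary map ∂_2: C_2 → C_1 maps a triangle to the signed sum of its edges. For instance
  ∂AGM = GM − AM + AG,
  ∂AFM = FM − AM + AF.
The 30×20 boundary matrix has rank 20 and Smith normal form diag(1,1,1,1,1,1,1,1,1,1,1,1,1,1,1,1,1,1,1,2).

From H_k ≅ ker(∂_k) / im(∂_{k+1}) we obtain:

  H_0: rank C_0 − rank ∂_1 = 10 − 9 = 1, and the invariant factors of ∂_1 are all 1, so H_0 ≅ Z.
  H_1: rank ker ∂_1 − rank ∂_2 = (30 − 9) − 20 = 1, and ∂_2 has invariant factor 2 > 1, so H_1 ≅ Z × Z/2.
  H_2: rank ker ∂_2 − rank ∂_3 = (20 − 20) − 0 = 0, and there is no ∂_3, so H_2 ≅ 0.

H_0 = Z,  H_1 = Z × Z/2,  H_2 = 0.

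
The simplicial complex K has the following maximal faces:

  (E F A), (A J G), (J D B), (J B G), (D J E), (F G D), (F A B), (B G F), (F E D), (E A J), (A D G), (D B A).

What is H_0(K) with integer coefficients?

Fix the vertex order A < B < D < E < F < G < J and write every simplex with vertices in increasing order. Then dim K = 2 and the simplices of K are:

  0-simplices (7): A, B, D, E, F, G, J
  1-simplices (18): AB, AD, AE, AF, AG, AJ, BD, BF, BG, BJ, DE, DF, DG, DJ, EF, EJ, FG, GJ
  2-simplices (12): ABD, ABF, ADG, AEF, AEJ, AGJ, BDJ, BFG, BGJ, DEF, DEJ, DFG

giving chain groups C_0 ≅ Z^7, C_1 ≅ Z^18, C_2 ≅ Z^12.

The boundary map ∂_1: C_1 → C_0 maps an edge to its endpoints' difference, ∂[p,q] = q − p. For instance
  ∂EF = F − E.
The 7×18 boundary matrix has rank 6 and Smith normal form diag(1,1,1,1,1,1).

Boundary ∂_2: C_2 → C_1 acts by ∂[p,q,r] = [q,r] − [p,r] + [p,q]. For instance
  ∂BDJ = DJ − BJ + BD,
  ∂ABF = BF − AF + AB.
The 18×12 boundary matrix has rank 12 and Smith normal form diag(1,1,1,1,1,1,1,1,1,1,1,2).

Computing H_k = (kernel of ∂_k) / (image of ∂_{k+1}):

  H_0: rank C_0 − rank ∂_1 = 7 − 6 = 1, and the invariant factors of ∂_1 are all 1, so H_0 ≅ Z.

H_0 ≅ Z.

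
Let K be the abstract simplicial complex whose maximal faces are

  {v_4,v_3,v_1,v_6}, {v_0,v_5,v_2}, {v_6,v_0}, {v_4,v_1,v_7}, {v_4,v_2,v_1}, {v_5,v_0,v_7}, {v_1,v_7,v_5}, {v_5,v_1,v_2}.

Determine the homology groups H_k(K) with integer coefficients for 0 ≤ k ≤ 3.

H_0 = Z,  H_1 = Z,  H_2 = 0,  H_3 = 0.

Take the total order v_0 < v_1 < v_2 < v_3 < v_4 < v_5 < v_6 < v_7 on the vertex set. Then K (dimension 3) consists of the simplices:

  0-simplices (8): [v_0], [v_1], [v_2], [v_3], [v_4], [v_5], [v_6], [v_7]
  1-simplices (17): (17 of them)
  2-simplices (10): [v_0,v_2,v_5], [v_0,v_5,v_7], [v_1,v_2,v_4], [v_1,v_2,v_5], [v_1,v_3,v_4], [v_1,v_3,v_6], [v_1,v_4,v_6], [v_1,v_4,v_7], [v_1,v_5,v_7], [v_3,v_4,v_6]
  3-simplices (1): [v_1,v_3,v_4,v_6]

Hence C_0 ≅ Z^8, C_1 ≅ Z^17, C_2 ≅ Z^10, C_3 ≅ Z^1.

The boundary map ∂_1: C_1 → C_0 maps an edge to its endpoints' difference, ∂[p,q] = q − p.
This gives a 8×17 integer matrix of rank 7; reducing to Smith normal form yields diagonal entries (1,1,1,1,1,1,1).

∂_2: C_2 → C_1 sends each 2-simplex [p,q,r] to [q,r] − [p,r] + [p,q]. For instance
  ∂[v_3,v_4,v_6] = [v_4,v_6] − [v_3,v_6] + [v_3,v_4],
  ∂[v_1,v_2,v_4] = [v_2,v_4] − [v_1,v_4] + [v_1,v_2].
The 17×10 boundary matrix has rank 9 and Smith normal form diag(1,1,1,1,1,1,1,1,1).

The boundary map ∂_3: C_3 → C_2 sends each 3-simplex σ to the alternating sum Σ_i (−1)^i (σ with its i-th vertex removed). For instance
  ∂[v_1,v_3,v_4,v_6] = [v_3,v_4,v_6] − [v_1,v_4,v_6] + [v_1,v_3,v_6] − [v_1,v_3,v_4].
As a 10×1 matrix over Z this has rank 1, with invariant factors (1).

Now H_k = ker ∂_k / im ∂_{k+1}, so:

  H_0: rank C_0 − rank ∂_1 = 8 − 7 = 1, and the invariant factors of ∂_1 are all 1, so H_0 = Z.
  H_1: rank ker ∂_1 − rank ∂_2 = (17 − 7) − 9 = 1, and the invariant factors of ∂_2 are all 1, so H_1 = Z.
  H_2: rank ker ∂_2 − rank ∂_3 = (10 − 9) − 1 = 0, and the invariant factors of ∂_3 are all 1, so H_2 = 0.
  H_3: rank ker ∂_3 − rank ∂_4 = (1 − 1) − 0 = 0, and there is no ∂_4, so H_3 = 0.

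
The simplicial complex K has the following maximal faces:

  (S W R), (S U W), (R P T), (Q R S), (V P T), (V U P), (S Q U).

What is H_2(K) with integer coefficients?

H_2 ≅ 0.

Order the vertices as P < Q < R < S < T < U < V < W. Listing each simplex with vertices in this order, K has dimension 2 with simplices:

  0-simplices (8): P, Q, R, S, T, U, V, W
  1-simplices (15): PR, PT, PU, PV, QR, QS, QU, RS, RT, RW, SU, SW, TV, UV, UW
  2-simplices (7): PRT, PTV, PUV, QRS, QSU, RSW, SUW

giving chain groups C_0 ≅ Z^8, C_1 ≅ Z^15, C_2 ≅ Z^7.

∂_1: C_1 → C_0 sends each edge [p,q] (with p < q) to q − p. For instance
  ∂UW = W − U.
The 8×15 boundary matrix has rank 7 and Smith normal form diag(1,1,1,1,1,1,1).

Boundary ∂_2: C_2 → C_1 maps a triangle to the signed sum of its edges. For instance
  ∂QSU = SU − QU + QS,
  ∂RSW = SW − RW + RS.
The 15×7 boundary matrix has rank 7 and Smith normal form diag(1,1,1,1,1,1,1).

Reading off H_k = ker ∂_k / im ∂_{k+1}:

  H_2: rank ker ∂_2 − rank ∂_3 = (7 − 7) − 0 = 0, and there is no ∂_3, so H_2 ≅ 0.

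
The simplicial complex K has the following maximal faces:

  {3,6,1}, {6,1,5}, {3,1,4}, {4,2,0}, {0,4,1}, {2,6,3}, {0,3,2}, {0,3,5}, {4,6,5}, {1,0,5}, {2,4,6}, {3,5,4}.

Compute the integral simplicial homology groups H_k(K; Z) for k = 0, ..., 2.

H_0 = Z,  H_1 = Z_2,  H_2 = 0.

We work with the vertex ordering 0 < 1 < 2 < 3 < 4 < 5 < 6. The simplices of K, each written with vertices in increasing order, are:

  0-simplices (7): [0], [1], [2], [3], [4], [5], [6]
  1-simplices (18): [0,1], [0,2], [0,3], [0,4], [0,5], [1,3], [1,4], [1,5], [1,6], [2,3], [2,4], [2,6], [3,4], [3,5], [3,6], [4,5], [4,6], [5,6]
  2-simplices (12): [0,1,4], [0,1,5], [0,2,3], [0,2,4], [0,3,5], [1,3,4], [1,3,6], [1,5,6], [2,3,6], [2,4,6], [3,4,5], [4,5,6]

Hence C_0 ≅ Z^7, C_1 ≅ Z^18, C_2 ≅ Z^12.

∂_1: C_1 → C_0 sends each edge [p,q] (with p < q) to q − p. For instance
  ∂[1,5] = [5] − [1].
This gives a 7×18 integer matrix of rank 6; reducing to Smith normal form yields diagonal entries (1,1,1,1,1,1).

The boundary map ∂_2: C_2 → C_1 sends each 2-simplex [p,q,r] to [q,r] − [p,r] + [p,q]. For instance
  ∂[2,4,6] = [4,6] − [2,6] + [2,4],
  ∂[0,3,5] = [3,5] − [0,5] + [0,3].
The 18×12 boundary matrix has rank 12 and Smith normal form diag(1,1,1,1,1,1,1,1,1,1,1,2).

Reading off H_k = ker ∂_k / im ∂_{k+1}:

  H_0: rank C_0 − rank ∂_1 = 7 − 6 = 1, and the invariant factors of ∂_1 are all 1, so H_0 ≅ Z.
  H_1: rank ker ∂_1 − rank ∂_2 = (18 − 6) − 12 = 0, and ∂_2 has invariant factor 2 > 1, so H_1 ≅ Z_2.
  H_2: rank ker ∂_2 − rank ∂_3 = (12 − 12) − 0 = 0, and there is no ∂_3, so H_2 ≅ 0.

As a check, the Euler characteristic is 7 − 18 + 12 = 1, which agrees with 1 − 0 + 0 = 1.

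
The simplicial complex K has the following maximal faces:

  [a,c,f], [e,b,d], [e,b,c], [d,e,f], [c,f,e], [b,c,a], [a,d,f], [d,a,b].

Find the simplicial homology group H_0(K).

H_0 ≅ Z.

Fix the vertex order a < b < c < d < e < f and write every simplex with vertices in increasing order. Then dim K = 2 and the simplices of K are:

  0-simplices (6): a, b, c, d, e, f
  1-simplices (12): ab, ac, ad, af, bc, bd, be, ce, cf, de, df, ef
  2-simplices (8): abc, abd, acf, adf, bce, bde, cef, def

Hence C_0 ≅ Z^6, C_1 ≅ Z^12, C_2 ≅ Z^8.

∂_1: C_1 → C_0 is given by ∂[p,q] = [q] − [p]. For instance
  ∂ce = e − c.
The 6×12 boundary matrix has rank 5 and Smith normal form diag(1,1,1,1,1).

Boundary ∂_2: C_2 → C_1 sends each 2-simplex [p,q,r] to [q,r] − [p,r] + [p,q]. For instance
  ∂def = ef − df + de,
  ∂bce = ce − be + bc.
The resulting 12×8 matrix has rank 7, and its Smith normal form has invariant factors (1,1,1,1,1,1,1).

Computing H_k = (kernel of ∂_k) / (image of ∂_{k+1}):

  H_0: rank C_0 − rank ∂_1 = 6 − 5 = 1, and the invariant factors of ∂_1 are all 1, so H_0 ≅ Z.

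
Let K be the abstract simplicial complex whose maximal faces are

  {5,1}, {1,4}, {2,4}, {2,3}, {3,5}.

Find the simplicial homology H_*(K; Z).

We work with the vertex ordering 1 < 2 < 3 < 4 < 5. The simplices of K, each written with vertices in increasing order, are:

  0-simplices (5): [1], [2], [3], [4], [5]
  1-simplices (5): [1,4], [1,5], [2,3], [2,4], [3,5]

Hence C_0 ≅ Z^5, C_1 ≅ Z^5.

The boundary map ∂_1: C_1 → C_0 is given by ∂[p,q] = [q] − [p]. For instance
  ∂[3,5] = [5] − [3].
This gives a 5×5 integer matrix of rank 4; reducing to Smith normal form yields diagonal entries (1,1,1,1).

Reading off H_k = ker ∂_k / im ∂_{k+1}:

  H_0: rank C_0 − rank ∂_1 = 5 − 4 = 1, and the invariant factors of ∂_1 are all 1, so H_0 = Z.
  H_1: rank ker ∂_1 − rank ∂_2 = (5 − 4) − 0 = 1, and there is no ∂_2, so H_1 = Z.

As a check, the Euler characteristic is 5 − 5 = 0, which agrees with 1 − 1 = 0.

H_0 = Z,  H_1 = Z.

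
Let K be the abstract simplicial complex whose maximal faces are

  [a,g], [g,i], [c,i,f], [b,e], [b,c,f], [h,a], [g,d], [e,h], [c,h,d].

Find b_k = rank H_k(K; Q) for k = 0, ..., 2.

b_0 = 1, b_1 = 3, b_2 = 0.

Order the vertices as a < b < c < d < e < f < g < h < i. Listing each simplex with vertices in this order, K has dimension 2 with simplices:

  0-simplices (9): a, b, c, d, e, f, g, h, i
  1-simplices (14): ag, ah, bc, be, bf, cd, cf, ch, ci, dg, dh, eh, fi, gi
  2-simplices (3): bcf, cdh, cfi

giving chain groups C_0 ≅ Z^9, C_1 ≅ Z^14, C_2 ≅ Z^3.

∂_1: C_1 → C_0 sends each edge [p,q] (with p < q) to q − p. For instance
  ∂ch = h − c.
This gives a 9×14 integer matrix of rank 8; reducing to Smith normal form yields diagonal entries (1,1,1,1,1,1,1,1).

The boundary map ∂_2: C_2 → C_1 maps a triangle to the signed sum of its edges. For instance
  ∂bcf = cf − bf + bc,
  ∂cdh = dh − ch + cd.
The resulting 14×3 matrix has rank 3, and its Smith normal form has invariant factors (1,1,1).

Reading off H_k = ker ∂_k / im ∂_{k+1}:

  H_0: rank C_0 − rank ∂_1 = 9 − 8 = 1, and the invariant factors of ∂_1 are all 1, so H_0 = Z.
  H_1: rank ker ∂_1 − rank ∂_2 = (14 − 8) − 3 = 3, and the invariant factors of ∂_2 are all 1, so H_1 = Z^3.
  H_2: rank ker ∂_2 − rank ∂_3 = (3 − 3) − 0 = 0, and there is no ∂_3, so H_2 = 0.

Hence the Betti numbers are b_0 = 1, b_1 = 3, b_2 = 0.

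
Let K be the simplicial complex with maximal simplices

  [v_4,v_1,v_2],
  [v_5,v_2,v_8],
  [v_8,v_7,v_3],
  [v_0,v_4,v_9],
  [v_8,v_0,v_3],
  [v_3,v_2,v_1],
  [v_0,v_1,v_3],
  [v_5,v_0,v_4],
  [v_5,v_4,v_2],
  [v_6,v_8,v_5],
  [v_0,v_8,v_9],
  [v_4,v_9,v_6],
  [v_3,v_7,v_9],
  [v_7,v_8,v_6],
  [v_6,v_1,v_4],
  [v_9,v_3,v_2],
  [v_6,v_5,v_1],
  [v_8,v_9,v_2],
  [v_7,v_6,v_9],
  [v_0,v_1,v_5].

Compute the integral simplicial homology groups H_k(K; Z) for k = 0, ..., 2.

H_0 ≅ Z,  H_1 ≅ Z × Z/2,  H_2 = 0.

Take the total order v_0 < v_1 < v_2 < v_3 < v_4 < v_5 < v_6 < v_7 < v_8 < v_9 on the vertex set. Then K (dimension 2) consists of the simplices:

  0-simplices (10): [v_0], [v_1], [v_2], [v_3], [v_4], [v_5], [v_6], [v_7], [v_8], [v_9]
  1-simplices (30): (30 of them)
  2-simplices (20): (20 of them)

Hence C_0 ≅ Z^10, C_1 ≅ Z^30, C_2 ≅ Z^20.

The boundary map ∂_1: C_1 → C_0 sends each edge [p,q] (with p < q) to q − p. For instance
  ∂[v_2,v_4] = [v_4] − [v_2].
The 10×30 boundary matrix has rank 9 and Smith normal form diag(1,1,1,1,1,1,1,1,1).

The boundary map ∂_2: C_2 → C_1 sends each 2-simplex [p,q,r] to [q,r] − [p,r] + [p,q]. For instance
  ∂[v_0,v_4,v_5] = [v_4,v_5] − [v_0,v_5] + [v_0,v_4],
  ∂[v_2,v_3,v_9] = [v_3,v_9] − [v_2,v_9] + [v_2,v_3].
The 30×20 boundary matrix has rank 20 and Smith normal form diag(1,1,1,1,1,1,1,1,1,1,1,1,1,1,1,1,1,1,1,2).

Now H_k = ker ∂_k / im ∂_{k+1}, so:

  H_0: rank C_0 − rank ∂_1 = 10 − 9 = 1, and the invariant factors of ∂_1 are all 1, so H_0 = Z.
  H_1: rank ker ∂_1 − rank ∂_2 = (30 − 9) − 20 = 1, and ∂_2 has invariant factor 2 > 1, so H_1 = Z × Z/2.
  H_2: rank ker ∂_2 − rank ∂_3 = (20 − 20) − 0 = 0, and there is no ∂_3, so H_2 = 0.

(K is a triangulation of the Klein bottle.)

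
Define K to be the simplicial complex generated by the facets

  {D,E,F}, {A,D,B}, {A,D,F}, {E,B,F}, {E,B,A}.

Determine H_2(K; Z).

H_2 = 0.

Order the vertices as A < B < D < E < F. Listing each simplex with vertices in this order, K has dimension 2 with simplices:

  0-simplices (5): A, B, D, E, F
  1-simplices (10): AB, AD, AE, AF, BD, BE, BF, DE, DF, EF
  2-simplices (5): ABD, ABE, ADF, BEF, DEF

so the chain groups are C_0 ≅ Z^5, C_1 ≅ Z^10, C_2 ≅ Z^5.

The boundary map ∂_1: C_1 → C_0 is given by ∂[p,q] = [q] − [p]. For instance
  ∂DE = E − D.
This gives a 5×10 integer matrix of rank 4; reducing to Smith normal form yields diagonal entries (1,1,1,1).

Boundary ∂_2: C_2 → C_1 acts by ∂[p,q,r] = [q,r] − [p,r] + [p,q]. For instance
  ∂ABD = BD − AD + AB,
  ∂DEF = EF − DF + DE.
As a 10×5 matrix over Z this has rank 5, with invariant factors (1,1,1,1,1).

Computing H_k = (kernel of ∂_k) / (image of ∂_{k+1}):

  H_2: rank ker ∂_2 − rank ∂_3 = (5 − 5) − 0 = 0, and there is no ∂_3, so H_2 = 0.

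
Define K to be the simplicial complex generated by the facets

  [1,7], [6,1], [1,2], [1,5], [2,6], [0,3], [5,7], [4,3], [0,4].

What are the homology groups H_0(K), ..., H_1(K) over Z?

H_0 = Z^2,  H_1 = Z^3.

We work with the vertex ordering 0 < 1 < 2 < 3 < 4 < 5 < 6 < 7. The simplices of K, each written with vertices in increasing order, are:

  0-simplices (8): [0], [1], [2], [3], [4], [5], [6], [7]
  1-simplices (9): [0,3], [0,4], [1,2], [1,5], [1,6], [1,7], [2,6], [3,4], [5,7]

so the chain groups are C_0 ≅ Z^8, C_1 ≅ Z^9.

∂_1: C_1 → C_0 sends each edge [p,q] (with p < q) to q − p.
This gives a 8×9 integer matrix of rank 6; reducing to Smith normal form yields diagonal entries (1,1,1,1,1,1).

From H_k ≅ ker(∂_k) / im(∂_{k+1}) we obtain:

  H_0: rank C_0 − rank ∂_1 = 8 − 6 = 2, and the invariant factors of ∂_1 are all 1, so H_0 ≅ Z^2.
  H_1: rank ker ∂_1 − rank ∂_2 = (9 − 6) − 0 = 3, and there is no ∂_2, so H_1 ≅ Z^3.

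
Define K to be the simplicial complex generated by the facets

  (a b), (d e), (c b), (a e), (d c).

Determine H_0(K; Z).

H_0 ≅ Z.

Fix the vertex order a < b < c < d < e and write every simplex with vertices in increasing order. Then dim K = 1 and the simplices of K are:

  0-simplices (5): a, b, c, d, e
  1-simplices (5): ab, ae, bc, cd, de

Hence C_0 ≅ Z^5, C_1 ≅ Z^5.

∂_1: C_1 → C_0 is given by ∂[p,q] = [q] − [p]. For instance
  ∂ae = e − a.
As a 5×5 matrix over Z this has rank 4, with invariant factors (1,1,1,1).

Reading off H_k = ker ∂_k / im ∂_{k+1}:

  H_0: rank C_0 − rank ∂_1 = 5 − 4 = 1, and the invariant factors of ∂_1 are all 1, so H_0 = Z.

(K is a triangulation of the circle S^1.)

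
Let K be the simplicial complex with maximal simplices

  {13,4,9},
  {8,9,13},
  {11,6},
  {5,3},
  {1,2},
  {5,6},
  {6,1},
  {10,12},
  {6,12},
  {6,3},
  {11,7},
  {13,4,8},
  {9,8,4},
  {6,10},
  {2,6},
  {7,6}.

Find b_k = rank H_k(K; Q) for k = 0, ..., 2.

Take the total order 1 < 2 < 3 < 4 < 5 < 6 < 7 < 8 < 9 < 10 < 11 < 12 < 13 on the vertex set. Then K (dimension 2) consists of the simplices:

  0-simplices (13): [1], [2], [3], [4], [5], [6], [7], [8], [9], [10], [11], [12], [13]
  1-simplices (18): [1,2], [1,6], [2,6], [3,5], [3,6], [4,8], [4,9], [4,13], [5,6], [6,7], [6,10], [6,11], [6,12], [7,11], [8,9], [8,13], [9,13], [10,12]
  2-simplices (4): [4,8,9], [4,8,13], [4,9,13], [8,9,13]

Hence C_0 ≅ Z^13, C_1 ≅ Z^18, C_2 ≅ Z^4.

The boundary map ∂_1: C_1 → C_0 is given by ∂[p,q] = [q] − [p]. For instance
  ∂[4,13] = [13] − [4].
The 13×18 boundary matrix has rank 11 and Smith normal form diag(1,1,1,1,1,1,1,1,1,1,1).

The boundary map ∂_2: C_2 → C_1 sends each 2-simplex [p,q,r] to [q,r] − [p,r] + [p,q]. For instance
  ∂[4,8,9] = [8,9] − [4,9] + [4,8],
  ∂[4,8,13] = [8,13] − [4,13] + [4,8].
The resulting 18×4 matrix has rank 3, and its Smith normal form has invariant factors (1,1,1).

From H_k ≅ ker(∂_k) / im(∂_{k+1}) we obtain:

  H_0: rank C_0 − rank ∂_1 = 13 − 11 = 2, and the invariant factors of ∂_1 are all 1, so H_0 = Z^2.
  H_1: rank ker ∂_1 − rank ∂_2 = (18 − 11) − 3 = 4, and the invariant factors of ∂_2 are all 1, so H_1 = Z^4.
  H_2: rank ker ∂_2 − rank ∂_3 = (4 − 3) − 0 = 1, and there is no ∂_3, so H_2 = Z.

(K is a triangulation of the disjoint union of a wedge of 4 circles and the 2-sphere S^2.)

Hence the Betti numbers are b_0 = 2, b_1 = 4, b_2 = 1.

b_0 = 2, b_1 = 4, b_2 = 1.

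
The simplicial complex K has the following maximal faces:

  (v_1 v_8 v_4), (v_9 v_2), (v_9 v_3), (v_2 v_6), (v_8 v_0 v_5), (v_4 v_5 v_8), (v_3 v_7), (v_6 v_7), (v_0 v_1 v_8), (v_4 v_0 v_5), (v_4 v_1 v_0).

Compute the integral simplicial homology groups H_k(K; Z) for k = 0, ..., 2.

Take the total order v_0 < v_1 < v_2 < v_3 < v_4 < v_5 < v_6 < v_7 < v_8 < v_9 on the vertex set. Then K (dimension 2) consists of the simplices:

  0-simplices (10): [v_0], [v_1], [v_2], [v_3], [v_4], [v_5], [v_6], [v_7], [v_8], [v_9]
  1-simplices (14): [v_0,v_1], [v_0,v_4], [v_0,v_5], [v_0,v_8], [v_1,v_4], [v_1,v_8], [v_2,v_6], [v_2,v_9], [v_3,v_7], [v_3,v_9], [v_4,v_5], [v_4,v_8], [v_5,v_8], [v_6,v_7]
  2-simplices (6): [v_0,v_1,v_4], [v_0,v_1,v_8], [v_0,v_4,v_5], [v_0,v_5,v_8], [v_1,v_4,v_8], [v_4,v_5,v_8]

so the chain groups are C_0 ≅ Z^10, C_1 ≅ Z^14, C_2 ≅ Z^6.

The boundary map ∂_1: C_1 → C_0 maps an edge to its endpoints' difference, ∂[p,q] = q − p.
The resulting 10×14 matrix has rank 8, and its Smith normal form has invariant factors (1,1,1,1,1,1,1,1).

∂_2: C_2 → C_1 maps a triangle to the signed sum of its edges. For instance
  ∂[v_0,v_1,v_4] = [v_1,v_4] − [v_0,v_4] + [v_0,v_1],
  ∂[v_0,v_1,v_8] = [v_1,v_8] − [v_0,v_8] + [v_0,v_1].
The 14×6 boundary matrix has rank 5 and Smith normal form diag(1,1,1,1,1).

Computing H_k = (kernel of ∂_k) / (image of ∂_{k+1}):

  H_0: rank C_0 − rank ∂_1 = 10 − 8 = 2, and the invariant factors of ∂_1 are all 1, so H_0 = Z^2.
  H_1: rank ker ∂_1 − rank ∂_2 = (14 − 8) − 5 = 1, and the invariant factors of ∂_2 are all 1, so H_1 = Z.
  H_2: rank ker ∂_2 − rank ∂_3 = (6 − 5) − 0 = 1, and there is no ∂_3, so H_2 = Z.

As a check, the Euler characteristic is 10 − 14 + 6 = 2, which agrees with 2 − 1 + 1 = 2.
(K is a triangulation of the disjoint union of the 2-sphere S^2 and the circle S^1.)

H_0 ≅ Z^2,  H_1 ≅ Z,  H_2 ≅ Z.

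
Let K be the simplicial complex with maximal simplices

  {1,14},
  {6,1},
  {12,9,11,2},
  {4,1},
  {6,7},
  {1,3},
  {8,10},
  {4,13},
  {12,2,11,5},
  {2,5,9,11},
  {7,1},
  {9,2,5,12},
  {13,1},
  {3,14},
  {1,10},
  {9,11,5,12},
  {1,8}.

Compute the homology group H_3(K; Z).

Order the vertices as 1 < 2 < 3 < 4 < 5 < 6 < 7 < 8 < 9 < 10 < 11 < 12 < 13 < 14. Listing each simplex with vertices in this order, K has dimension 3 with simplices:

  0-simplices (14): [1], [2], [3], [4], [5], [6], [7], [8], [9], [10], [11], [12], [13], [14]
  1-simplices (22): (22 of them)
  2-simplices (10): [2,5,9], [2,5,11], [2,5,12], [2,9,11], [2,9,12], [2,11,12], [5,9,11], [5,9,12], [5,11,12], [9,11,12]
  3-simplices (5): [2,5,9,11], [2,5,9,12], [2,5,11,12], [2,9,11,12], [5,9,11,12]

Hence C_0 ≅ Z^14, C_1 ≅ Z^22, C_2 ≅ Z^10, C_3 ≅ Z^5.

Boundary ∂_1: C_1 → C_0 sends each edge [p,q] (with p < q) to q − p. For instance
  ∂[1,13] = [13] − [1].
The resulting 14×22 matrix has rank 12, and its Smith normal form has invariant factors (1,1,1,1,1,1,1,1,1,1,1,1).

∂_2: C_2 → C_1 maps a triangle to the signed sum of its edges. For instance
  ∂[2,5,12] = [5,12] − [2,12] + [2,5],
  ∂[2,9,11] = [9,11] − [2,11] + [2,9].
As a 22×10 matrix over Z this has rank 6, with invariant factors (1,1,1,1,1,1).

The boundary map ∂_3: C_3 → C_2 sends each 3-simplex σ to the alternating sum Σ_i (−1)^i (σ with its i-th vertex removed). For instance
  ∂[2,5,9,11] = [5,9,11] − [2,9,11] + [2,5,11] − [2,5,9],
  ∂[2,9,11,12] = [9,11,12] − [2,11,12] + [2,9,12] − [2,9,11].
This gives a 10×5 integer matrix of rank 4; reducing to Smith normal form yields diagonal entries (1,1,1,1).

Now H_k = ker ∂_k / im ∂_{k+1}, so:

  H_3: rank ker ∂_3 − rank ∂_4 = (5 − 4) − 0 = 1, and there is no ∂_4, so H_3 ≅ Z.

H_3 ≅ Z.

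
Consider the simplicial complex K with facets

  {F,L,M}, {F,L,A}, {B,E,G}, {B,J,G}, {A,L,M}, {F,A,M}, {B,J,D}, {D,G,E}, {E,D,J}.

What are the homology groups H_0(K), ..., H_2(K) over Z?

We work with the vertex ordering A < B < D < E < F < G < J < L < M. The simplices of K, each written with vertices in increasing order, are:

  0-simplices (9): A, B, D, E, F, G, J, L, M
  1-simplices (16): AF, AL, AM, BD, BE, BG, BJ, DE, DG, DJ, EG, EJ, FL, FM, GJ, LM
  2-simplices (9): AFL, AFM, ALM, BDJ, BEG, BGJ, DEG, DEJ, FLM

so the chain groups are C_0 ≅ Z^9, C_1 ≅ Z^16, C_2 ≅ Z^9.

Boundary ∂_1: C_1 → C_0 is given by ∂[p,q] = [q] − [p]. For instance
  ∂FL = L − F.
This gives a 9×16 integer matrix of rank 7; reducing to Smith normal form yields diagonal entries (1,1,1,1,1,1,1).

Boundary ∂_2: C_2 → C_1 sends each 2-simplex [p,q,r] to [q,r] − [p,r] + [p,q]. For instance
  ∂FLM = LM − FM + FL,
  ∂BEG = EG − BG + BE.
The 16×9 boundary matrix has rank 8 and Smith normal form diag(1,1,1,1,1,1,1,1).

From H_k ≅ ker(∂_k) / im(∂_{k+1}) we obtain:

  H_0: rank C_0 − rank ∂_1 = 9 − 7 = 2, and the invariant factors of ∂_1 are all 1, so H_0 ≅ Z^2.
  H_1: rank ker ∂_1 − rank ∂_2 = (16 − 7) − 8 = 1, and the invariant factors of ∂_2 are all 1, so H_1 ≅ Z.
  H_2: rank ker ∂_2 − rank ∂_3 = (9 − 8) − 0 = 1, and there is no ∂_3, so H_2 ≅ Z.

As a check, the Euler characteristic is 9 − 16 + 9 = 2, which agrees with 2 − 1 + 1 = 2.

H_0 ≅ Z^2,  H_1 ≅ Z,  H_2 ≅ Z.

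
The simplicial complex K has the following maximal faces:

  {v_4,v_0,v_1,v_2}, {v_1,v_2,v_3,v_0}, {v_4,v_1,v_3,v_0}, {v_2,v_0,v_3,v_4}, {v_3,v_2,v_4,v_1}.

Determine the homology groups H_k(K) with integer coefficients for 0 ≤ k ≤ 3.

H_0 ≅ Z,  H_1 = 0,  H_2 = 0,  H_3 ≅ Z.

K has 5 vertices, 10 edges, 10 triangles, 5 3-simplices.
rank ∂_0 = 0, rank ∂_1 = 4 ⇒ b_0 = 5 − 0 − 4 = 1; all invariant factors of ∂_1 are 1 so no torsion. So H_0 = Z.
rank ∂_1 = 4, rank ∂_2 = 6 ⇒ b_1 = 10 − 4 − 6 = 0; all invariant factors of ∂_2 are 1 so no torsion. So H_1 = 0.
rank ∂_2 = 6, rank ∂_3 = 4 ⇒ b_2 = 10 − 6 − 4 = 0; all invariant factors of ∂_3 are 1 so no torsion. So H_2 = 0.
rank ∂_3 = 4, rank ∂_4 = 0 ⇒ b_3 = 5 − 4 − 0 = 1. So H_3 = Z.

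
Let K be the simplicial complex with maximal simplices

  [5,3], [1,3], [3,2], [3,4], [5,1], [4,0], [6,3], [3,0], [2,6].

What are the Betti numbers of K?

b_0 = 1, b_1 = 3.

Take the total order 0 < 1 < 2 < 3 < 4 < 5 < 6 on the vertex set. Then K (dimension 1) consists of the simplices:

  0-simplices (7): [0], [1], [2], [3], [4], [5], [6]
  1-simplices (9): [0,3], [0,4], [1,3], [1,5], [2,3], [2,6], [3,4], [3,5], [3,6]

so the chain groups are C_0 ≅ Z^7, C_1 ≅ Z^9.

∂_1: C_1 → C_0 sends each edge [p,q] (with p < q) to q − p.
As a 7×9 matrix over Z this has rank 6, with invariant factors (1,1,1,1,1,1).

From H_k ≅ ker(∂_k) / im(∂_{k+1}) we obtain:

  H_0: rank C_0 − rank ∂_1 = 7 − 6 = 1, and the invariant factors of ∂_1 are all 1, so H_0 = Z.
  H_1: rank ker ∂_1 − rank ∂_2 = (9 − 6) − 0 = 3, and there is no ∂_2, so H_1 = Z^3.

Hence the Betti numbers are b_0 = 1, b_1 = 3.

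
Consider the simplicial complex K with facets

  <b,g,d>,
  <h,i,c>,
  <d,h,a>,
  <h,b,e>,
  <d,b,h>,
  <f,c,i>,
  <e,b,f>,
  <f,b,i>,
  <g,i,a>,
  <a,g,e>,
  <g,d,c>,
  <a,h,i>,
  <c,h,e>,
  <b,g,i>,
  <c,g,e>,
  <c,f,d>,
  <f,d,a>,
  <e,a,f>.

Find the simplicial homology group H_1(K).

H_1 = Z^2.

K has 9 vertices, 27 edges, 18 triangles.
rank ∂_1 = 8, rank ∂_2 = 17 ⇒ b_1 = 27 − 8 − 17 = 2; all invariant factors of ∂_2 are 1 so no torsion. So H_1 ≅ Z^2.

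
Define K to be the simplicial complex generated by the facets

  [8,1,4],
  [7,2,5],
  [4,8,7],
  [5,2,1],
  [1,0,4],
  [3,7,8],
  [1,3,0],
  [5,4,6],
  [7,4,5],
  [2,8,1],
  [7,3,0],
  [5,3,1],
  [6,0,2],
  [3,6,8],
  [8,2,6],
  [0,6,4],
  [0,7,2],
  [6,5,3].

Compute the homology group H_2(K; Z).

K has 9 vertices, 27 edges, 18 triangles.
rank ∂_2 = 17, rank ∂_3 = 0 ⇒ b_2 = 18 − 17 − 0 = 1. So H_2 = Z.

H_2 ≅ Z.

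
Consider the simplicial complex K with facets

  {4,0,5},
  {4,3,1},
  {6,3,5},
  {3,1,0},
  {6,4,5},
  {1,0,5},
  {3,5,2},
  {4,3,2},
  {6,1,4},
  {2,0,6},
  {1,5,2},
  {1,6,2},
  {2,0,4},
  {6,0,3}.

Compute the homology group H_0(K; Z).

H_0 = Z.

Order the vertices as 0 < 1 < 2 < 3 < 4 < 5 < 6. Listing each simplex with vertices in this order, K has dimension 2 with simplices:

  0-simplices (7): [0], [1], [2], [3], [4], [5], [6]
  1-simplices (21): [0,1], [0,2], [0,3], [0,4], [0,5], [0,6], [1,2], [1,3], [1,4], [1,5], [1,6], [2,3], [2,4], [2,5], [2,6], [3,4], [3,5], [3,6], [4,5], [4,6], [5,6]
  2-simplices (14): [0,1,3], [0,1,5], [0,2,4], [0,2,6], [0,3,6], [0,4,5], [1,2,5], [1,2,6], [1,3,4], [1,4,6], [2,3,4], [2,3,5], [3,5,6], [4,5,6]

Hence C_0 ≅ Z^7, C_1 ≅ Z^21, C_2 ≅ Z^14.

The boundary map ∂_1: C_1 → C_0 maps an edge to its endpoints' difference, ∂[p,q] = q − p.
This gives a 7×21 integer matrix of rank 6; reducing to Smith normal form yields diagonal entries (1,1,1,1,1,1).

The boundary map ∂_2: C_2 → C_1 maps a triangle to the signed sum of its edges. For instance
  ∂[1,2,5] = [2,5] − [1,5] + [1,2],
  ∂[1,2,6] = [2,6] − [1,6] + [1,2].
The 21×14 boundary matrix has rank 13 and Smith normal form diag(1,1,1,1,1,1,1,1,1,1,1,1,1).

Now H_k = ker ∂_k / im ∂_{k+1}, so:

  H_0: rank C_0 − rank ∂_1 = 7 − 6 = 1, and the invariant factors of ∂_1 are all 1, so H_0 ≅ Z.

(K is a triangulation of the torus T^2.)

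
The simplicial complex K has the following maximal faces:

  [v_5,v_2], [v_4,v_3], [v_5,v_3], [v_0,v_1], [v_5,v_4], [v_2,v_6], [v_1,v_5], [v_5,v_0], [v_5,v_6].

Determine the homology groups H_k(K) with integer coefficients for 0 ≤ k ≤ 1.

Order the vertices as v_0 < v_1 < v_2 < v_3 < v_4 < v_5 < v_6. Listing each simplex with vertices in this order, K has dimension 1 with simplices:

  0-simplices (7): [v_0], [v_1], [v_2], [v_3], [v_4], [v_5], [v_6]
  1-simplices (9): [v_0,v_1], [v_0,v_5], [v_1,v_5], [v_2,v_5], [v_2,v_6], [v_3,v_4], [v_3,v_5], [v_4,v_5], [v_5,v_6]

giving chain groups C_0 ≅ Z^7, C_1 ≅ Z^9.

∂_1: C_1 → C_0 sends each edge [p,q] (with p < q) to q − p. For instance
  ∂[v_2,v_6] = [v_6] − [v_2].
This gives a 7×9 integer matrix of rank 6; reducing to Smith normal form yields diagonal entries (1,1,1,1,1,1).

From H_k ≅ ker(∂_k) / im(∂_{k+1}) we obtain:

  H_0: rank C_0 − rank ∂_1 = 7 − 6 = 1, and the invariant factors of ∂_1 are all 1, so H_0 ≅ Z.
  H_1: rank ker ∂_1 − rank ∂_2 = (9 − 6) − 0 = 3, and there is no ∂_2, so H_1 ≅ Z^3.

As a check, the Euler characteristic is 7 − 9 = -2, which agrees with 1 − 3 = -2.

H_0 ≅ Z,  H_1 ≅ Z^3.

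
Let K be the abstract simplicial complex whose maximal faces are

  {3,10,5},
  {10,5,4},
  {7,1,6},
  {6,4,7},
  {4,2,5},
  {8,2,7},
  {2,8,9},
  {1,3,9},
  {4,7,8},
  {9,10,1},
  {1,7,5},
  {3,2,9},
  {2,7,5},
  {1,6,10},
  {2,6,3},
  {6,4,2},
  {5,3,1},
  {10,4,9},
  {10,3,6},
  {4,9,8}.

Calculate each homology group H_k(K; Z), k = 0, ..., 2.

H_0 ≅ Z,  H_1 ≅ Z ⊕ Z/2,  H_2 = 0.

We work with the vertex ordering 1 < 2 < 3 < 4 < 5 < 6 < 7 < 8 < 9 < 10. The simplices of K, each written with vertices in increasing order, are:

  0-simplices (10): [1], [2], [3], [4], [5], [6], [7], [8], [9], [10]
  1-simplices (30): (30 of them)
  2-simplices (20): (20 of them)

so the chain groups are C_0 ≅ Z^10, C_1 ≅ Z^30, C_2 ≅ Z^20.

The boundary map ∂_1: C_1 → C_0 is given by ∂[p,q] = [q] − [p].
The 10×30 boundary matrix has rank 9 and Smith normal form diag(1,1,1,1,1,1,1,1,1).

∂_2: C_2 → C_1 sends each 2-simplex [p,q,r] to [q,r] − [p,r] + [p,q]. For instance
  ∂[4,8,9] = [8,9] − [4,9] + [4,8],
  ∂[2,3,6] = [3,6] − [2,6] + [2,3].
The resulting 30×20 matrix has rank 20, and its Smith normal form has invariant factors (1,1,1,1,1,1,1,1,1,1,1,1,1,1,1,1,1,1,1,2).

Computing H_k = (kernel of ∂_k) / (image of ∂_{k+1}):

  H_0: rank C_0 − rank ∂_1 = 10 − 9 = 1, and the invariant factors of ∂_1 are all 1, so H_0 ≅ Z.
  H_1: rank ker ∂_1 − rank ∂_2 = (30 − 9) − 20 = 1, and ∂_2 has invariant factor 2 > 1, so H_1 ≅ Z ⊕ Z/2.
  H_2: rank ker ∂_2 − rank ∂_3 = (20 − 20) − 0 = 0, and there is no ∂_3, so H_2 ≅ 0.

As a check, the Euler characteristic is 10 − 30 + 20 = 0, which agrees with 1 − 1 + 0 = 0.
(K is a triangulation of the Klein bottle.)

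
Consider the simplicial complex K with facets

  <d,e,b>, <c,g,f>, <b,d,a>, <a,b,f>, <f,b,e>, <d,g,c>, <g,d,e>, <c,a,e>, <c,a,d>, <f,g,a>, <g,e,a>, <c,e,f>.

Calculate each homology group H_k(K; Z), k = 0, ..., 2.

H_0 ≅ Z,  H_1 ≅ Z_2,  H_2 = 0.

We work with the vertex ordering a < b < c < d < e < f < g. The simplices of K, each written with vertices in increasing order, are:

  0-simplices (7): a, b, c, d, e, f, g
  1-simplices (18): ab, ac, ad, ae, af, ag, bd, be, bf, cd, ce, cf, cg, de, dg, ef, eg, fg
  2-simplices (12): abd, abf, acd, ace, aeg, afg, bde, bef, cdg, cef, cfg, deg

so the chain groups are C_0 ≅ Z^7, C_1 ≅ Z^18, C_2 ≅ Z^12.

Boundary ∂_1: C_1 → C_0 is given by ∂[p,q] = [q] − [p]. For instance
  ∂ae = e − a.
The resulting 7×18 matrix has rank 6, and its Smith normal form has invariant factors (1,1,1,1,1,1).

∂_2: C_2 → C_1 acts by ∂[p,q,r] = [q,r] − [p,r] + [p,q]. For instance
  ∂cdg = dg − cg + cd,
  ∂abf = bf − af + ab.
The resulting 18×12 matrix has rank 12, and its Smith normal form has invariant factors (1,1,1,1,1,1,1,1,1,1,1,2).

Now H_k = ker ∂_k / im ∂_{k+1}, so:

  H_0: rank C_0 − rank ∂_1 = 7 − 6 = 1, and the invariant factors of ∂_1 are all 1, so H_0 ≅ Z.
  H_1: rank ker ∂_1 − rank ∂_2 = (18 − 6) − 12 = 0, and ∂_2 has invariant factor 2 > 1, so H_1 ≅ Z_2.
  H_2: rank ker ∂_2 − rank ∂_3 = (12 − 12) − 0 = 0, and there is no ∂_3, so H_2 ≅ 0.

As a check, the Euler characteristic is 7 − 18 + 12 = 1, which agrees with 1 − 0 + 0 = 1.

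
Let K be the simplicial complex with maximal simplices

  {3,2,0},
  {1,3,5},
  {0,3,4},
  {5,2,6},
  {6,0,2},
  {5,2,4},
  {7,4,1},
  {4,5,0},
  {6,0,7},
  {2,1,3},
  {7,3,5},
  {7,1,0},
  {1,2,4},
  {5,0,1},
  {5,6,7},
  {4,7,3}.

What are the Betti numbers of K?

b_0 = 1, b_1 = 2, b_2 = 1.

We work with the vertex ordering 0 < 1 < 2 < 3 < 4 < 5 < 6 < 7. The simplices of K, each written with vertices in increasing order, are:

  0-simplices (8): [0], [1], [2], [3], [4], [5], [6], [7]
  1-simplices (24): (24 of them)
  2-simplices (16): [0,1,5], [0,1,7], [0,2,3], [0,2,6], [0,3,4], [0,4,5], [0,6,7], [1,2,3], [1,2,4], [1,3,5], [1,4,7], [2,4,5], [2,5,6], [3,4,7], [3,5,7], [5,6,7]

giving chain groups C_0 ≅ Z^8, C_1 ≅ Z^24, C_2 ≅ Z^16.

The boundary map ∂_1: C_1 → C_0 sends each edge [p,q] (with p < q) to q − p. For instance
  ∂[5,7] = [7] − [5].
This gives a 8×24 integer matrix of rank 7; reducing to Smith normal form yields diagonal entries (1,1,1,1,1,1,1).

∂_2: C_2 → C_1 maps a triangle to the signed sum of its edges. For instance
  ∂[1,3,5] = [3,5] − [1,5] + [1,3],
  ∂[0,2,3] = [2,3] − [0,3] + [0,2].
As a 24×16 matrix over Z this has rank 15, with invariant factors (1,1,1,1,1,1,1,1,1,1,1,1,1,1,1).

Reading off H_k = ker ∂_k / im ∂_{k+1}:

  H_0: rank C_0 − rank ∂_1 = 8 − 7 = 1, and the invariant factors of ∂_1 are all 1, so H_0 ≅ Z.
  H_1: rank ker ∂_1 − rank ∂_2 = (24 − 7) − 15 = 2, and the invariant factors of ∂_2 are all 1, so H_1 ≅ Z^2.
  H_2: rank ker ∂_2 − rank ∂_3 = (16 − 15) − 0 = 1, and there is no ∂_3, so H_2 ≅ Z.

As a check, the Euler characteristic is 8 − 24 + 16 = 0, which agrees with 1 − 2 + 1 = 0.
(K is a triangulation of the torus T^2.)

Hence the Betti numbers are b_0 = 1, b_1 = 2, b_2 = 1.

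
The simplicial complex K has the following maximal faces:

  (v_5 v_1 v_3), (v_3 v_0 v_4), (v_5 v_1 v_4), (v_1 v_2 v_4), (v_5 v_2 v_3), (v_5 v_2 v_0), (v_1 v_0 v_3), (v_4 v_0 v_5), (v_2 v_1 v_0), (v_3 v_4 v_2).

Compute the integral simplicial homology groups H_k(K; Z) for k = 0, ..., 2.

H_0 = Z,  H_1 = Z/2,  H_2 = 0.

We work with the vertex ordering v_0 < v_1 < v_2 < v_3 < v_4 < v_5. The simplices of K, each written with vertices in increasing order, are:

  0-simplices (6): [v_0], [v_1], [v_2], [v_3], [v_4], [v_5]
  1-simplices (15): (15 of them)
  2-simplices (10): [v_0,v_1,v_2], [v_0,v_1,v_3], [v_0,v_2,v_5], [v_0,v_3,v_4], [v_0,v_4,v_5], [v_1,v_2,v_4], [v_1,v_3,v_5], [v_1,v_4,v_5], [v_2,v_3,v_4], [v_2,v_3,v_5]

Hence C_0 ≅ Z^6, C_1 ≅ Z^15, C_2 ≅ Z^10.

The boundary map ∂_1: C_1 → C_0 sends each edge [p,q] (with p < q) to q − p. For instance
  ∂[v_2,v_5] = [v_5] − [v_2].
As a 6×15 matrix over Z this has rank 5, with invariant factors (1,1,1,1,1).

∂_2: C_2 → C_1 sends each 2-simplex [p,q,r] to [q,r] − [p,r] + [p,q]. For instance
  ∂[v_1,v_4,v_5] = [v_4,v_5] − [v_1,v_5] + [v_1,v_4],
  ∂[v_1,v_2,v_4] = [v_2,v_4] − [v_1,v_4] + [v_1,v_2].
The resulting 15×10 matrix has rank 10, and its Smith normal form has invariant factors (1,1,1,1,1,1,1,1,1,2).

From H_k ≅ ker(∂_k) / im(∂_{k+1}) we obtain:

  H_0: rank C_0 − rank ∂_1 = 6 − 5 = 1, and the invariant factors of ∂_1 are all 1, so H_0 = Z.
  H_1: rank ker ∂_1 − rank ∂_2 = (15 − 5) − 10 = 0, and ∂_2 has invariant factor 2 > 1, so H_1 = Z/2.
  H_2: rank ker ∂_2 − rank ∂_3 = (10 − 10) − 0 = 0, and there is no ∂_3, so H_2 = 0.

(K is a triangulation of the real projective plane RP^2.)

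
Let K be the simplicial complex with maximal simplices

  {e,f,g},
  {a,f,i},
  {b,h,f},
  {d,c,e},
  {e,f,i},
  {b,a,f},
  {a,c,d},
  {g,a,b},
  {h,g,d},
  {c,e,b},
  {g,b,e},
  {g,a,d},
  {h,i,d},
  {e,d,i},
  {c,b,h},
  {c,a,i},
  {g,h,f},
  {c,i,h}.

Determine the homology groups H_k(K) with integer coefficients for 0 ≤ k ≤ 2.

H_0 ≅ Z,  H_1 ≅ Z ⊕ Z/2,  H_2 = 0.

We work with the vertex ordering a < b < c < d < e < f < g < h < i. The simplices of K, each written with vertices in increasing order, are:

  0-simplices (9): a, b, c, d, e, f, g, h, i
  1-simplices (27): ab, ac, ad, af, ag, ai, bc, be, bf, bg, bh, cd, ce, ch, ci, de, dg, dh, di, ef, eg, ei, fg, fh, fi, gh, hi
  2-simplices (18): abf, abg, acd, aci, adg, afi, bce, bch, beg, bfh, cde, chi, dei, dgh, dhi, efg, efi, fgh

giving chain groups C_0 ≅ Z^9, C_1 ≅ Z^27, C_2 ≅ Z^18.

Boundary ∂_1: C_1 → C_0 maps an edge to its endpoints' difference, ∂[p,q] = q − p. For instance
  ∂de = e − d.
This gives a 9×27 integer matrix of rank 8; reducing to Smith normal form yields diagonal entries (1,1,1,1,1,1,1,1).

Boundary ∂_2: C_2 → C_1 acts by ∂[p,q,r] = [q,r] − [p,r] + [p,q]. For instance
  ∂dgh = gh − dh + dg,
  ∂dei = ei − di + de.
The 27×18 boundary matrix has rank 18 and Smith normal form diag(1,1,1,1,1,1,1,1,1,1,1,1,1,1,1,1,1,2).

Computing H_k = (kernel of ∂_k) / (image of ∂_{k+1}):

  H_0: rank C_0 − rank ∂_1 = 9 − 8 = 1, and the invariant factors of ∂_1 are all 1, so H_0 ≅ Z.
  H_1: rank ker ∂_1 − rank ∂_2 = (27 − 8) − 18 = 1, and ∂_2 has invariant factor 2 > 1, so H_1 ≅ Z ⊕ Z/2.
  H_2: rank ker ∂_2 − rank ∂_3 = (18 − 18) − 0 = 0, and there is no ∂_3, so H_2 ≅ 0.

(K is a triangulation of the Klein bottle.)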